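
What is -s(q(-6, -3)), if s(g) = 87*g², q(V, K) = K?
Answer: -783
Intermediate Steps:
-s(q(-6, -3)) = -87*(-3)² = -87*9 = -1*783 = -783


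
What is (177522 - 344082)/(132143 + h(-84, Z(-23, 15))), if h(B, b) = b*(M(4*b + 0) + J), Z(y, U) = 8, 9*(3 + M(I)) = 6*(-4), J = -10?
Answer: -499680/396053 ≈ -1.2617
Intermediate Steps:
M(I) = -17/3 (M(I) = -3 + (6*(-4))/9 = -3 + (⅑)*(-24) = -3 - 8/3 = -17/3)
h(B, b) = -47*b/3 (h(B, b) = b*(-17/3 - 10) = b*(-47/3) = -47*b/3)
(177522 - 344082)/(132143 + h(-84, Z(-23, 15))) = (177522 - 344082)/(132143 - 47/3*8) = -166560/(132143 - 376/3) = -166560/396053/3 = -166560*3/396053 = -499680/396053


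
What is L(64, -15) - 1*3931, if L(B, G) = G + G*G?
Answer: -3721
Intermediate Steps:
L(B, G) = G + G²
L(64, -15) - 1*3931 = -15*(1 - 15) - 1*3931 = -15*(-14) - 3931 = 210 - 3931 = -3721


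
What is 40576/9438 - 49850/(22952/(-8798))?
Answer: 517531521469/27077622 ≈ 19113.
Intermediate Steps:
40576/9438 - 49850/(22952/(-8798)) = 40576*(1/9438) - 49850/(22952*(-1/8798)) = 20288/4719 - 49850/(-11476/4399) = 20288/4719 - 49850*(-4399/11476) = 20288/4719 + 109645075/5738 = 517531521469/27077622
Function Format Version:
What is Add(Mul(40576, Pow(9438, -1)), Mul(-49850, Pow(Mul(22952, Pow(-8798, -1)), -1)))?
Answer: Rational(517531521469, 27077622) ≈ 19113.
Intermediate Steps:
Add(Mul(40576, Pow(9438, -1)), Mul(-49850, Pow(Mul(22952, Pow(-8798, -1)), -1))) = Add(Mul(40576, Rational(1, 9438)), Mul(-49850, Pow(Mul(22952, Rational(-1, 8798)), -1))) = Add(Rational(20288, 4719), Mul(-49850, Pow(Rational(-11476, 4399), -1))) = Add(Rational(20288, 4719), Mul(-49850, Rational(-4399, 11476))) = Add(Rational(20288, 4719), Rational(109645075, 5738)) = Rational(517531521469, 27077622)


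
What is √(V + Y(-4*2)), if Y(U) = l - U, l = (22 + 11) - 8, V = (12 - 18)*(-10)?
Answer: √93 ≈ 9.6436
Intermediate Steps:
V = 60 (V = -6*(-10) = 60)
l = 25 (l = 33 - 8 = 25)
Y(U) = 25 - U
√(V + Y(-4*2)) = √(60 + (25 - (-4)*2)) = √(60 + (25 - 1*(-8))) = √(60 + (25 + 8)) = √(60 + 33) = √93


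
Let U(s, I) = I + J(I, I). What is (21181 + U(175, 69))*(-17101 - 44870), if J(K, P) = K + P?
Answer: -1325435748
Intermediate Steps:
U(s, I) = 3*I (U(s, I) = I + (I + I) = I + 2*I = 3*I)
(21181 + U(175, 69))*(-17101 - 44870) = (21181 + 3*69)*(-17101 - 44870) = (21181 + 207)*(-61971) = 21388*(-61971) = -1325435748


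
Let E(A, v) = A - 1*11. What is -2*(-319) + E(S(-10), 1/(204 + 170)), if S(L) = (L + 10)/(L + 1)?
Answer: 627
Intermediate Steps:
S(L) = (10 + L)/(1 + L)
E(A, v) = -11 + A (E(A, v) = A - 11 = -11 + A)
-2*(-319) + E(S(-10), 1/(204 + 170)) = -2*(-319) + (-11 + (10 - 10)/(1 - 10)) = 638 + (-11 + 0/(-9)) = 638 + (-11 - 1/9*0) = 638 + (-11 + 0) = 638 - 11 = 627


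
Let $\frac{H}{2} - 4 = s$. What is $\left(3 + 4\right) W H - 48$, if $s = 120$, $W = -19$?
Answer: $-33032$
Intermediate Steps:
$H = 248$ ($H = 8 + 2 \cdot 120 = 8 + 240 = 248$)
$\left(3 + 4\right) W H - 48 = \left(3 + 4\right) \left(-19\right) 248 - 48 = 7 \left(-19\right) 248 - 48 = \left(-133\right) 248 - 48 = -32984 - 48 = -33032$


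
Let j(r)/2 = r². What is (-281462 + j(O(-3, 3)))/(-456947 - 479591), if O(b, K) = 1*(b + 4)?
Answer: 140730/468269 ≈ 0.30053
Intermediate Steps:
O(b, K) = 4 + b (O(b, K) = 1*(4 + b) = 4 + b)
j(r) = 2*r²
(-281462 + j(O(-3, 3)))/(-456947 - 479591) = (-281462 + 2*(4 - 3)²)/(-456947 - 479591) = (-281462 + 2*1²)/(-936538) = (-281462 + 2*1)*(-1/936538) = (-281462 + 2)*(-1/936538) = -281460*(-1/936538) = 140730/468269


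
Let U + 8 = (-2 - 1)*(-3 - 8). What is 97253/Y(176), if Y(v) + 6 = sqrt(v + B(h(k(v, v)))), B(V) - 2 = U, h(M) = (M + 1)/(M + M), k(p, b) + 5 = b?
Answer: 583518/167 + 97253*sqrt(203)/167 ≈ 11791.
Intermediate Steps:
k(p, b) = -5 + b
h(M) = (1 + M)/(2*M) (h(M) = (1 + M)/((2*M)) = (1 + M)*(1/(2*M)) = (1 + M)/(2*M))
U = 25 (U = -8 + (-2 - 1)*(-3 - 8) = -8 - 3*(-11) = -8 + 33 = 25)
B(V) = 27 (B(V) = 2 + 25 = 27)
Y(v) = -6 + sqrt(27 + v) (Y(v) = -6 + sqrt(v + 27) = -6 + sqrt(27 + v))
97253/Y(176) = 97253/(-6 + sqrt(27 + 176)) = 97253/(-6 + sqrt(203))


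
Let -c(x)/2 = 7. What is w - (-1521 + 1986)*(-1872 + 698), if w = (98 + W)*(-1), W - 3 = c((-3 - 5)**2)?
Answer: 545823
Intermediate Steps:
c(x) = -14 (c(x) = -2*7 = -14)
W = -11 (W = 3 - 14 = -11)
w = -87 (w = (98 - 11)*(-1) = 87*(-1) = -87)
w - (-1521 + 1986)*(-1872 + 698) = -87 - (-1521 + 1986)*(-1872 + 698) = -87 - 465*(-1174) = -87 - 1*(-545910) = -87 + 545910 = 545823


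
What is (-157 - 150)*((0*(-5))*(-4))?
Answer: 0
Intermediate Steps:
(-157 - 150)*((0*(-5))*(-4)) = -0*(-4) = -307*0 = 0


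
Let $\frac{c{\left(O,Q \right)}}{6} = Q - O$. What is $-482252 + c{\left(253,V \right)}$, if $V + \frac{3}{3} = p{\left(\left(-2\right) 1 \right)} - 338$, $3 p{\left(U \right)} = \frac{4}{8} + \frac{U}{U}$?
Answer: $-485801$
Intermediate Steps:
$p{\left(U \right)} = \frac{1}{2}$ ($p{\left(U \right)} = \frac{\frac{4}{8} + \frac{U}{U}}{3} = \frac{4 \cdot \frac{1}{8} + 1}{3} = \frac{\frac{1}{2} + 1}{3} = \frac{1}{3} \cdot \frac{3}{2} = \frac{1}{2}$)
$V = - \frac{677}{2}$ ($V = -1 + \left(\frac{1}{2} - 338\right) = -1 - \frac{675}{2} = - \frac{677}{2} \approx -338.5$)
$c{\left(O,Q \right)} = - 6 O + 6 Q$ ($c{\left(O,Q \right)} = 6 \left(Q - O\right) = - 6 O + 6 Q$)
$-482252 + c{\left(253,V \right)} = -482252 + \left(\left(-6\right) 253 + 6 \left(- \frac{677}{2}\right)\right) = -482252 - 3549 = -485801$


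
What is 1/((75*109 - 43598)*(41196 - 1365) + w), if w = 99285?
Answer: -1/1410834228 ≈ -7.0880e-10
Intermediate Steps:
1/((75*109 - 43598)*(41196 - 1365) + w) = 1/((75*109 - 43598)*(41196 - 1365) + 99285) = 1/((8175 - 43598)*39831 + 99285) = 1/(-35423*39831 + 99285) = 1/(-1410933513 + 99285) = 1/(-1410834228) = -1/1410834228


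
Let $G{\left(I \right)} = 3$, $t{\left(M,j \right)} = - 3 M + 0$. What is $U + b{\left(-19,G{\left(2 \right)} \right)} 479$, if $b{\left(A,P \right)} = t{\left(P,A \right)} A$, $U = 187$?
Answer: $82096$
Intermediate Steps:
$t{\left(M,j \right)} = - 3 M$
$b{\left(A,P \right)} = - 3 A P$ ($b{\left(A,P \right)} = - 3 P A = - 3 A P$)
$U + b{\left(-19,G{\left(2 \right)} \right)} 479 = 187 + \left(-3\right) \left(-19\right) 3 \cdot 479 = 187 + 171 \cdot 479 = 187 + 81909 = 82096$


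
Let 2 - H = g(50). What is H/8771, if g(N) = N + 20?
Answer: -68/8771 ≈ -0.0077528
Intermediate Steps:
g(N) = 20 + N
H = -68 (H = 2 - (20 + 50) = 2 - 1*70 = 2 - 70 = -68)
H/8771 = -68/8771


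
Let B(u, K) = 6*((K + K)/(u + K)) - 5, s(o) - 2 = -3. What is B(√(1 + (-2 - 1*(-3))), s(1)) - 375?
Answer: -392 - 12*√2 ≈ -408.97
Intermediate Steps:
s(o) = -1 (s(o) = 2 - 3 = -1)
B(u, K) = -5 + 12*K/(K + u) (B(u, K) = 6*((2*K)/(K + u)) - 5 = 6*(2*K/(K + u)) - 5 = 12*K/(K + u) - 5 = -5 + 12*K/(K + u))
B(√(1 + (-2 - 1*(-3))), s(1)) - 375 = (-5*√(1 + (-2 - 1*(-3))) + 7*(-1))/(-1 + √(1 + (-2 - 1*(-3)))) - 375 = (-5*√(1 + (-2 + 3)) - 7)/(-1 + √(1 + (-2 + 3))) - 375 = (-5*√(1 + 1) - 7)/(-1 + √(1 + 1)) - 375 = (-5*√2 - 7)/(-1 + √2) - 375 = (-7 - 5*√2)/(-1 + √2) - 375 = -375 + (-7 - 5*√2)/(-1 + √2)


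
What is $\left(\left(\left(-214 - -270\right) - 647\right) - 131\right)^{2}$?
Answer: $521284$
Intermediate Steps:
$\left(\left(\left(-214 - -270\right) - 647\right) - 131\right)^{2} = \left(\left(\left(-214 + 270\right) - 647\right) - 131\right)^{2} = \left(\left(56 - 647\right) - 131\right)^{2} = \left(-591 - 131\right)^{2} = \left(-722\right)^{2} = 521284$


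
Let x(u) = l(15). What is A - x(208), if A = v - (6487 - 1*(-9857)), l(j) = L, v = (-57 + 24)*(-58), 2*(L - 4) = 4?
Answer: -14436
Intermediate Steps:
L = 6 (L = 4 + (1/2)*4 = 4 + 2 = 6)
v = 1914 (v = -33*(-58) = 1914)
l(j) = 6
x(u) = 6
A = -14430 (A = 1914 - (6487 - 1*(-9857)) = 1914 - (6487 + 9857) = 1914 - 1*16344 = 1914 - 16344 = -14430)
A - x(208) = -14430 - 1*6 = -14430 - 6 = -14436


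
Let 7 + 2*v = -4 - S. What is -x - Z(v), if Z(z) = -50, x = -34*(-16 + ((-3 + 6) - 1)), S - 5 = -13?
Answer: -426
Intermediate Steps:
S = -8 (S = 5 - 13 = -8)
v = -3/2 (v = -7/2 + (-4 - 1*(-8))/2 = -7/2 + (-4 + 8)/2 = -7/2 + (½)*4 = -7/2 + 2 = -3/2 ≈ -1.5000)
x = 476 (x = -34*(-16 + (3 - 1)) = -34*(-16 + 2) = -34*(-14) = 476)
-x - Z(v) = -1*476 - 1*(-50) = -476 + 50 = -426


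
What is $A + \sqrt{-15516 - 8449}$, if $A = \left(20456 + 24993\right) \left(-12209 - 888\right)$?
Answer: $-595245553 + i \sqrt{23965} \approx -5.9525 \cdot 10^{8} + 154.81 i$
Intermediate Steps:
$A = -595245553$ ($A = 45449 \left(-12209 - 888\right) = 45449 \left(-13097\right) = -595245553$)
$A + \sqrt{-15516 - 8449} = -595245553 + \sqrt{-15516 - 8449} = -595245553 + \sqrt{-23965} = -595245553 + i \sqrt{23965}$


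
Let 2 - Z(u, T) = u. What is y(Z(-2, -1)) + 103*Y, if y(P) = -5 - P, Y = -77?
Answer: -7940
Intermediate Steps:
Z(u, T) = 2 - u
y(Z(-2, -1)) + 103*Y = (-5 - (2 - 1*(-2))) + 103*(-77) = (-5 - (2 + 2)) - 7931 = (-5 - 1*4) - 7931 = (-5 - 4) - 7931 = -9 - 7931 = -7940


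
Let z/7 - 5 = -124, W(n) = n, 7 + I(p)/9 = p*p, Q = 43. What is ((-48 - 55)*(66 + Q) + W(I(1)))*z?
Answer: 9397073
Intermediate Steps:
I(p) = -63 + 9*p**2 (I(p) = -63 + 9*(p*p) = -63 + 9*p**2)
z = -833 (z = 35 + 7*(-124) = 35 - 868 = -833)
((-48 - 55)*(66 + Q) + W(I(1)))*z = ((-48 - 55)*(66 + 43) + (-63 + 9*1**2))*(-833) = (-103*109 + (-63 + 9*1))*(-833) = (-11227 + (-63 + 9))*(-833) = (-11227 - 54)*(-833) = -11281*(-833) = 9397073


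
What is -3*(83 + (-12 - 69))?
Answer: -6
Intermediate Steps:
-3*(83 + (-12 - 69)) = -3*(83 - 81) = -3*2 = -6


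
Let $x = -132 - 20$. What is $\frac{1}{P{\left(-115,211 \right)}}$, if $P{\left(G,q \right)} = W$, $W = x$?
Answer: $- \frac{1}{152} \approx -0.0065789$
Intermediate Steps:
$x = -152$
$W = -152$
$P{\left(G,q \right)} = -152$
$\frac{1}{P{\left(-115,211 \right)}} = \frac{1}{-152} = - \frac{1}{152}$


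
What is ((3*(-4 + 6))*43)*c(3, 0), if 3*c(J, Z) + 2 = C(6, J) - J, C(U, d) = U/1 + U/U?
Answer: 172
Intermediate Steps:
C(U, d) = 1 + U (C(U, d) = U*1 + 1 = U + 1 = 1 + U)
c(J, Z) = 5/3 - J/3 (c(J, Z) = -⅔ + ((1 + 6) - J)/3 = -⅔ + (7 - J)/3 = -⅔ + (7/3 - J/3) = 5/3 - J/3)
((3*(-4 + 6))*43)*c(3, 0) = ((3*(-4 + 6))*43)*(5/3 - ⅓*3) = ((3*2)*43)*(5/3 - 1) = (6*43)*(⅔) = 258*(⅔) = 172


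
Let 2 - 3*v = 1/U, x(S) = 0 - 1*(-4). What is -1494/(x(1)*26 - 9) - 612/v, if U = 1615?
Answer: -286512426/306755 ≈ -934.01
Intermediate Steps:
x(S) = 4 (x(S) = 0 + 4 = 4)
v = 3229/4845 (v = ⅔ - ⅓/1615 = ⅔ - ⅓*1/1615 = ⅔ - 1/4845 = 3229/4845 ≈ 0.66646)
-1494/(x(1)*26 - 9) - 612/v = -1494/(4*26 - 9) - 612/3229/4845 = -1494/(104 - 9) - 612*4845/3229 = -1494/95 - 2965140/3229 = -286512426/306755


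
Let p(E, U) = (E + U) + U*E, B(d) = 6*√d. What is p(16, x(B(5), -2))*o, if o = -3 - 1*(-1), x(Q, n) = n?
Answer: 36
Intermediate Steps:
o = -2 (o = -3 + 1 = -2)
p(E, U) = E + U + E*U (p(E, U) = (E + U) + E*U = E + U + E*U)
p(16, x(B(5), -2))*o = (16 - 2 + 16*(-2))*(-2) = (16 - 2 - 32)*(-2) = -18*(-2) = 36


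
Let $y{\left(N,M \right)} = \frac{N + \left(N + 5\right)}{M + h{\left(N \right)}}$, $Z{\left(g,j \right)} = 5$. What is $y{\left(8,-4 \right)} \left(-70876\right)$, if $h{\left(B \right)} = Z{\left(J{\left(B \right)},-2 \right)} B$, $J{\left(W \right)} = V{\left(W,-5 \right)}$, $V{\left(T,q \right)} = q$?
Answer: $- \frac{124033}{3} \approx -41344.0$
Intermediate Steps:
$J{\left(W \right)} = -5$
$h{\left(B \right)} = 5 B$
$y{\left(N,M \right)} = \frac{5 + 2 N}{M + 5 N}$ ($y{\left(N,M \right)} = \frac{N + \left(N + 5\right)}{M + 5 N} = \frac{N + \left(5 + N\right)}{M + 5 N} = \frac{5 + 2 N}{M + 5 N}$)
$y{\left(8,-4 \right)} \left(-70876\right) = \frac{5 + 2 \cdot 8}{-4 + 5 \cdot 8} \left(-70876\right) = \frac{5 + 16}{-4 + 40} \left(-70876\right) = \frac{1}{36} \cdot 21 \left(-70876\right) = \frac{7}{12} \left(-70876\right) = - \frac{124033}{3}$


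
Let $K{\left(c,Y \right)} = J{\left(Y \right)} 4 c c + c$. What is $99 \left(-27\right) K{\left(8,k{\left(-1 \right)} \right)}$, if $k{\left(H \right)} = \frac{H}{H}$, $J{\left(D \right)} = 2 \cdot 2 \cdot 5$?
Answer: $-13707144$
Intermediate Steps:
$J{\left(D \right)} = 20$ ($J{\left(D \right)} = 4 \cdot 5 = 20$)
$k{\left(H \right)} = 1$
$K{\left(c,Y \right)} = c + 80 c^{2}$ ($K{\left(c,Y \right)} = 20 \cdot 4 c c + c = 80 c c + c = 80 c^{2} + c = c + 80 c^{2}$)
$99 \left(-27\right) K{\left(8,k{\left(-1 \right)} \right)} = 99 \left(-27\right) 8 \left(1 + 80 \cdot 8\right) = - 2673 \cdot 8 \left(1 + 640\right) = - 2673 \cdot 8 \cdot 641 = \left(-2673\right) 5128 = -13707144$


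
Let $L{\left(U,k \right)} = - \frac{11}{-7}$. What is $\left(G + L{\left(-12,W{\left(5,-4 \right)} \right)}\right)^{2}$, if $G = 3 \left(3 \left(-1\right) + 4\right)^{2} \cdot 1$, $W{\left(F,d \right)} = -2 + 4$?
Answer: $\frac{1024}{49} \approx 20.898$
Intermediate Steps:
$W{\left(F,d \right)} = 2$
$L{\left(U,k \right)} = \frac{11}{7}$ ($L{\left(U,k \right)} = \left(-11\right) \left(- \frac{1}{7}\right) = \frac{11}{7}$)
$G = 3$ ($G = 3 \left(-3 + 4\right)^{2} \cdot 1 = 3 \cdot 1^{2} \cdot 1 = 3 \cdot 1 \cdot 1 = 3 \cdot 1 = 3$)
$\left(G + L{\left(-12,W{\left(5,-4 \right)} \right)}\right)^{2} = \left(3 + \frac{11}{7}\right)^{2} = \left(\frac{32}{7}\right)^{2} = \frac{1024}{49}$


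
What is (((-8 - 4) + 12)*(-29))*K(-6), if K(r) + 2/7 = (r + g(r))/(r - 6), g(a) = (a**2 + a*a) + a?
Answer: 0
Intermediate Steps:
g(a) = a + 2*a**2 (g(a) = (a**2 + a**2) + a = 2*a**2 + a = a + 2*a**2)
K(r) = -2/7 + (r + r*(1 + 2*r))/(-6 + r) (K(r) = -2/7 + (r + r*(1 + 2*r))/(r - 6) = -2/7 + (r + r*(1 + 2*r))/(-6 + r))
(((-8 - 4) + 12)*(-29))*K(-6) = (((-8 - 4) + 12)*(-29))*(2*(6 + 6*(-6) + 7*(-6)**2)/(7*(-6 - 6))) = ((-12 + 12)*(-29))*((2/7)*(6 - 36 + 7*36)/(-12)) = (0*(-29))*((2/7)*(-1/12)*(6 - 36 + 252)) = 0*((2/7)*(-1/12)*222) = 0*(-37/7) = 0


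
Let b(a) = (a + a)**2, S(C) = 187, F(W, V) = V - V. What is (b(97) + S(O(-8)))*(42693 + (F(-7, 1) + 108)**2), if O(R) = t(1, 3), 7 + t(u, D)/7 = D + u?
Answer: 2055944811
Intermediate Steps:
t(u, D) = -49 + 7*D + 7*u (t(u, D) = -49 + 7*(D + u) = -49 + (7*D + 7*u) = -49 + 7*D + 7*u)
F(W, V) = 0
O(R) = -21 (O(R) = -49 + 7*3 + 7*1 = -49 + 21 + 7 = -21)
b(a) = 4*a**2 (b(a) = (2*a)**2 = 4*a**2)
(b(97) + S(O(-8)))*(42693 + (F(-7, 1) + 108)**2) = (4*97**2 + 187)*(42693 + (0 + 108)**2) = (4*9409 + 187)*(42693 + 108**2) = (37636 + 187)*(42693 + 11664) = 37823*54357 = 2055944811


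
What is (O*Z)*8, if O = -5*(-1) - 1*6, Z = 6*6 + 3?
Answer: -312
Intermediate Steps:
Z = 39 (Z = 36 + 3 = 39)
O = -1 (O = 5 - 6 = -1)
(O*Z)*8 = -1*39*8 = -39*8 = -312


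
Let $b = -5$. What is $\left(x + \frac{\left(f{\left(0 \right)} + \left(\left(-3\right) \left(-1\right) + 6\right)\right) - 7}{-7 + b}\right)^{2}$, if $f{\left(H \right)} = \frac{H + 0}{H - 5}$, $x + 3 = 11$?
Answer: $\frac{2209}{36} \approx 61.361$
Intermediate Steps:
$x = 8$ ($x = -3 + 11 = 8$)
$f{\left(H \right)} = \frac{H}{-5 + H}$
$\left(x + \frac{\left(f{\left(0 \right)} + \left(\left(-3\right) \left(-1\right) + 6\right)\right) - 7}{-7 + b}\right)^{2} = \left(8 + \frac{\left(\frac{0}{-5 + 0} + \left(\left(-3\right) \left(-1\right) + 6\right)\right) - 7}{-7 - 5}\right)^{2} = \left(8 + \frac{\left(\frac{0}{-5} + \left(3 + 6\right)\right) - 7}{-12}\right)^{2} = \left(8 + \left(\left(0 \left(- \frac{1}{5}\right) + 9\right) - 7\right) \left(- \frac{1}{12}\right)\right)^{2} = \left(8 + \left(\left(0 + 9\right) - 7\right) \left(- \frac{1}{12}\right)\right)^{2} = \left(8 + \left(9 - 7\right) \left(- \frac{1}{12}\right)\right)^{2} = \left(8 + 2 \left(- \frac{1}{12}\right)\right)^{2} = \left(8 - \frac{1}{6}\right)^{2} = \left(\frac{47}{6}\right)^{2} = \frac{2209}{36}$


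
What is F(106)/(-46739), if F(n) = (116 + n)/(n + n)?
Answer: -111/4954334 ≈ -2.2405e-5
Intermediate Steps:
F(n) = (116 + n)/(2*n) (F(n) = (116 + n)/((2*n)) = (116 + n)*(1/(2*n)) = (116 + n)/(2*n))
F(106)/(-46739) = ((½)*(116 + 106)/106)/(-46739) = ((½)*(1/106)*222)*(-1/46739) = (111/106)*(-1/46739) = -111/4954334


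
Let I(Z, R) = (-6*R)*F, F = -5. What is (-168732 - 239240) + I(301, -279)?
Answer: -416342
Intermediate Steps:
I(Z, R) = 30*R (I(Z, R) = -6*R*(-5) = 30*R)
(-168732 - 239240) + I(301, -279) = (-168732 - 239240) + 30*(-279) = -407972 - 8370 = -416342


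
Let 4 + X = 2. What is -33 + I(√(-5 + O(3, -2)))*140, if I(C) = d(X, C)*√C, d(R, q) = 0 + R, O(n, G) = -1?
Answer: -33 - 280*6^(¼)*√I ≈ -342.87 - 309.87*I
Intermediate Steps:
X = -2 (X = -4 + 2 = -2)
d(R, q) = R
I(C) = -2*√C
-33 + I(√(-5 + O(3, -2)))*140 = -33 - 2*(-5 - 1)^(¼)*140 = -33 - 2*(-6)^(¼)*140 = -33 - 2*6^(¼)*√I*140 = -33 - 280*6^(¼)*√I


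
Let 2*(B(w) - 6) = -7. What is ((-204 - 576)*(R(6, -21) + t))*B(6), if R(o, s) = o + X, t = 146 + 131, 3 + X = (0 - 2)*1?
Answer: -542100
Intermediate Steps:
X = -5 (X = -3 + (0 - 2)*1 = -3 - 2*1 = -3 - 2 = -5)
B(w) = 5/2 (B(w) = 6 + (½)*(-7) = 6 - 7/2 = 5/2)
t = 277
R(o, s) = -5 + o (R(o, s) = o - 5 = -5 + o)
((-204 - 576)*(R(6, -21) + t))*B(6) = ((-204 - 576)*((-5 + 6) + 277))*(5/2) = -780*(1 + 277)*(5/2) = -780*278*(5/2) = -216840*5/2 = -542100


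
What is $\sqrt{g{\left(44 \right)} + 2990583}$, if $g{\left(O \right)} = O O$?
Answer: $\sqrt{2992519} \approx 1729.9$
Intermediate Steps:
$g{\left(O \right)} = O^{2}$
$\sqrt{g{\left(44 \right)} + 2990583} = \sqrt{44^{2} + 2990583} = \sqrt{1936 + 2990583} = \sqrt{2992519}$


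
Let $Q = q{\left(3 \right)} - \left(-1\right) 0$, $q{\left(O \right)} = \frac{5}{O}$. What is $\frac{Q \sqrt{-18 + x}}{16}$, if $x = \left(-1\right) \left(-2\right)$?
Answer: $\frac{5 i}{12} \approx 0.41667 i$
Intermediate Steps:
$x = 2$
$Q = \frac{5}{3}$ ($Q = \frac{5}{3} - \left(-1\right) 0 = 5 \cdot \frac{1}{3} - 0 = \frac{5}{3} + 0 = \frac{5}{3} \approx 1.6667$)
$\frac{Q \sqrt{-18 + x}}{16} = \frac{\frac{5}{3} \sqrt{-18 + 2}}{16} = \frac{5 \sqrt{-16}}{3} \cdot \frac{1}{16} = \frac{5 \cdot 4 i}{3} \cdot \frac{1}{16} = \frac{20 i}{3} \cdot \frac{1}{16} = \frac{5 i}{12}$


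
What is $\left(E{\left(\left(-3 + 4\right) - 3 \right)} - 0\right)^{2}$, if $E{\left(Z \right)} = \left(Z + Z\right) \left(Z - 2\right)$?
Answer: $256$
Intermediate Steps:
$E{\left(Z \right)} = 2 Z \left(-2 + Z\right)$
$\left(E{\left(\left(-3 + 4\right) - 3 \right)} - 0\right)^{2} = \left(2 \left(\left(-3 + 4\right) - 3\right) \left(-2 + \left(\left(-3 + 4\right) - 3\right)\right) - 0\right)^{2} = \left(2 \left(1 - 3\right) \left(-2 + \left(1 - 3\right)\right) + 0\right)^{2} = \left(2 \left(-2\right) \left(-2 - 2\right) + 0\right)^{2} = \left(2 \left(-2\right) \left(-4\right) + 0\right)^{2} = \left(16 + 0\right)^{2} = 16^{2} = 256$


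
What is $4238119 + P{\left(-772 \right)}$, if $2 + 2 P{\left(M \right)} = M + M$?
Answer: $4237346$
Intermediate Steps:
$P{\left(M \right)} = -1 + M$ ($P{\left(M \right)} = -1 + \frac{M + M}{2} = -1 + \frac{2 M}{2} = -1 + M$)
$4238119 + P{\left(-772 \right)} = 4238119 - 773 = 4237346$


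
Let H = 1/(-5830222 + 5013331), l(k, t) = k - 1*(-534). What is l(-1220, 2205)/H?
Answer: 560387226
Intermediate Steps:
l(k, t) = 534 + k (l(k, t) = k + 534 = 534 + k)
H = -1/816891 (H = 1/(-816891) = -1/816891 ≈ -1.2242e-6)
l(-1220, 2205)/H = (534 - 1220)/(-1/816891) = -686*(-816891) = 560387226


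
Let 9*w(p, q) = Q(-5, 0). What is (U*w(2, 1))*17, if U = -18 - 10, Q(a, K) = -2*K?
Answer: 0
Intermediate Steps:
w(p, q) = 0 (w(p, q) = (-2*0)/9 = (1/9)*0 = 0)
U = -28
(U*w(2, 1))*17 = -28*0*17 = 0*17 = 0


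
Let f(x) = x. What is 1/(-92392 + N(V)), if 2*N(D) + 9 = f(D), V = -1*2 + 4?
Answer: -2/184791 ≈ -1.0823e-5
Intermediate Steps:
V = 2 (V = -2 + 4 = 2)
N(D) = -9/2 + D/2
1/(-92392 + N(V)) = 1/(-92392 + (-9/2 + (½)*2)) = 1/(-92392 + (-9/2 + 1)) = 1/(-92392 - 7/2) = 1/(-184791/2) = -2/184791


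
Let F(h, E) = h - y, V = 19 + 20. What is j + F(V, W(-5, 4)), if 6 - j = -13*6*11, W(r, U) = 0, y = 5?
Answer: 898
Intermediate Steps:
V = 39
F(h, E) = -5 + h (F(h, E) = h - 1*5 = h - 5 = -5 + h)
j = 864 (j = 6 - (-13*6)*11 = 6 - (-78)*11 = 6 - 1*(-858) = 6 + 858 = 864)
j + F(V, W(-5, 4)) = 864 + (-5 + 39) = 864 + 34 = 898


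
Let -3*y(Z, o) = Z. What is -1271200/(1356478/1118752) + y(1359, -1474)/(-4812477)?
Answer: -1140683410427006711/1088003196001 ≈ -1.0484e+6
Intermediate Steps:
y(Z, o) = -Z/3
-1271200/(1356478/1118752) + y(1359, -1474)/(-4812477) = -1271200/(1356478/1118752) - 1/3*1359/(-4812477) = -1271200/(1356478*(1/1118752)) - 453*(-1/4812477) = -1271200/678239/559376 + 151/1604159 = -1271200*559376/678239 + 151/1604159 = -711078771200/678239 + 151/1604159 = -1140683410427006711/1088003196001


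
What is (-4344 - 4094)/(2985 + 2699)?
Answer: -4219/2842 ≈ -1.4845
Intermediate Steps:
(-4344 - 4094)/(2985 + 2699) = -8438/5684 = -8438*1/5684 = -4219/2842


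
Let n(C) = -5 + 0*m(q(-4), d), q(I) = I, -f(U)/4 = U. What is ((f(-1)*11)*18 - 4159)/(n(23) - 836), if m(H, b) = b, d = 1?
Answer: 3367/841 ≈ 4.0036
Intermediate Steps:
f(U) = -4*U
n(C) = -5 (n(C) = -5 + 0*1 = -5 + 0 = -5)
((f(-1)*11)*18 - 4159)/(n(23) - 836) = ((-4*(-1)*11)*18 - 4159)/(-5 - 836) = ((4*11)*18 - 4159)/(-841) = (44*18 - 4159)*(-1/841) = (792 - 4159)*(-1/841) = -3367*(-1/841) = 3367/841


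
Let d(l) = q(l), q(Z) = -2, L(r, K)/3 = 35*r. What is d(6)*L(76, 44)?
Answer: -15960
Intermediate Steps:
L(r, K) = 105*r (L(r, K) = 3*(35*r) = 105*r)
d(l) = -2
d(6)*L(76, 44) = -210*76 = -2*7980 = -15960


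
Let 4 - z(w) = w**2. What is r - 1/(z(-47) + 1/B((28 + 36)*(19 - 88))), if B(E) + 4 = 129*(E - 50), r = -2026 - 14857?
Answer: -21447152868535/1270340191 ≈ -16883.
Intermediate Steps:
r = -16883
B(E) = -6454 + 129*E (B(E) = -4 + 129*(E - 50) = -4 + 129*(-50 + E) = -4 + (-6450 + 129*E) = -6454 + 129*E)
z(w) = 4 - w**2
r - 1/(z(-47) + 1/B((28 + 36)*(19 - 88))) = -16883 - 1/((4 - 1*(-47)**2) + 1/(-6454 + 129*((28 + 36)*(19 - 88)))) = -16883 - 1/((4 - 1*2209) + 1/(-6454 + 129*(64*(-69)))) = -16883 - 1/((4 - 2209) + 1/(-6454 + 129*(-4416))) = -16883 - 1/(-2205 + 1/(-6454 - 569664)) = -16883 - 1/(-2205 + 1/(-576118)) = -16883 - 1/(-2205 - 1/576118) = -16883 - 1/(-1270340191/576118) = -16883 - 1*(-576118/1270340191) = -16883 + 576118/1270340191 = -21447152868535/1270340191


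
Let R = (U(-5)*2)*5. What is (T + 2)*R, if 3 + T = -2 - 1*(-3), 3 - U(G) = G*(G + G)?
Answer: 0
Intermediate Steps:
U(G) = 3 - 2*G**2 (U(G) = 3 - G*(G + G) = 3 - G*2*G = 3 - 2*G**2)
T = -2 (T = -3 + (-2 - 1*(-3)) = -3 + (-2 + 3) = -3 + 1 = -2)
R = -470 (R = ((3 - 2*(-5)**2)*2)*5 = ((3 - 2*25)*2)*5 = ((3 - 50)*2)*5 = -47*2*5 = -94*5 = -470)
(T + 2)*R = (-2 + 2)*(-470) = 0*(-470) = 0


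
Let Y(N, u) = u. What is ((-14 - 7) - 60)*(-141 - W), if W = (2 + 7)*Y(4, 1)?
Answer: 12150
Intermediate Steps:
W = 9 (W = (2 + 7)*1 = 9*1 = 9)
((-14 - 7) - 60)*(-141 - W) = ((-14 - 7) - 60)*(-141 - 1*9) = (-21 - 60)*(-141 - 9) = -81*(-150) = 12150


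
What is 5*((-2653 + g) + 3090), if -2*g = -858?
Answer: 4330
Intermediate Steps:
g = 429 (g = -½*(-858) = 429)
5*((-2653 + g) + 3090) = 5*((-2653 + 429) + 3090) = 5*(-2224 + 3090) = 5*866 = 4330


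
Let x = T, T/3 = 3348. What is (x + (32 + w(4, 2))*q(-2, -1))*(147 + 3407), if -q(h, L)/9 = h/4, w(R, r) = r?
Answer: 36240138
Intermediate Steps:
T = 10044 (T = 3*3348 = 10044)
x = 10044
q(h, L) = -9*h/4
(x + (32 + w(4, 2))*q(-2, -1))*(147 + 3407) = (10044 + (32 + 2)*(-9/4*(-2)))*(147 + 3407) = (10044 + 34*(9/2))*3554 = (10044 + 153)*3554 = 10197*3554 = 36240138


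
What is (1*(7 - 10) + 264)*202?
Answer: 52722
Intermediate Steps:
(1*(7 - 10) + 264)*202 = (1*(-3) + 264)*202 = (-3 + 264)*202 = 261*202 = 52722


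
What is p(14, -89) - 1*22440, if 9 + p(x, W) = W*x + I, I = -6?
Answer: -23701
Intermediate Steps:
p(x, W) = -15 + W*x (p(x, W) = -9 + (W*x - 6) = -9 + (-6 + W*x) = -15 + W*x)
p(14, -89) - 1*22440 = (-15 - 89*14) - 1*22440 = (-15 - 1246) - 22440 = -1261 - 22440 = -23701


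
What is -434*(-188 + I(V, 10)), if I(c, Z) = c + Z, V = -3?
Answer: 78554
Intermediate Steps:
I(c, Z) = Z + c
-434*(-188 + I(V, 10)) = -434*(-188 + (10 - 3)) = -434*(-188 + 7) = -434*(-181) = 78554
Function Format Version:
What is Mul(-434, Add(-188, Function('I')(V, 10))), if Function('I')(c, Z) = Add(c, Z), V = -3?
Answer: 78554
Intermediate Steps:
Function('I')(c, Z) = Add(Z, c)
Mul(-434, Add(-188, Function('I')(V, 10))) = Mul(-434, Add(-188, Add(10, -3))) = Mul(-434, Add(-188, 7)) = Mul(-434, -181) = 78554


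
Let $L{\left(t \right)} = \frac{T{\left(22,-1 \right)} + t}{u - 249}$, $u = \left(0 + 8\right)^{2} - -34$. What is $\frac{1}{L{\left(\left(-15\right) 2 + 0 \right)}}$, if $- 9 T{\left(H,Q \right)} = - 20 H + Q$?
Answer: $- \frac{151}{19} \approx -7.9474$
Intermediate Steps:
$T{\left(H,Q \right)} = - \frac{Q}{9} + \frac{20 H}{9}$ ($T{\left(H,Q \right)} = - \frac{- 20 H + Q}{9} = - \frac{Q - 20 H}{9} = - \frac{Q}{9} + \frac{20 H}{9}$)
$u = 98$ ($u = 8^{2} + 34 = 64 + 34 = 98$)
$L{\left(t \right)} = - \frac{49}{151} - \frac{t}{151}$ ($L{\left(t \right)} = \frac{\left(\left(- \frac{1}{9}\right) \left(-1\right) + \frac{20}{9} \cdot 22\right) + t}{98 - 249} = \frac{\left(\frac{1}{9} + \frac{440}{9}\right) + t}{-151} = \left(49 + t\right) \left(- \frac{1}{151}\right) = - \frac{49}{151} - \frac{t}{151}$)
$\frac{1}{L{\left(\left(-15\right) 2 + 0 \right)}} = \frac{1}{- \frac{49}{151} - \frac{\left(-15\right) 2 + 0}{151}} = \frac{1}{- \frac{49}{151} - \frac{-30 + 0}{151}} = \frac{1}{- \frac{49}{151} - - \frac{30}{151}} = \frac{1}{- \frac{49}{151} + \frac{30}{151}} = \frac{1}{- \frac{19}{151}} = - \frac{151}{19}$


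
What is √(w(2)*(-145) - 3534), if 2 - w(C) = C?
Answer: I*√3534 ≈ 59.447*I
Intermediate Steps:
w(C) = 2 - C
√(w(2)*(-145) - 3534) = √((2 - 1*2)*(-145) - 3534) = √((2 - 2)*(-145) - 3534) = √(0*(-145) - 3534) = √(0 - 3534) = √(-3534) = I*√3534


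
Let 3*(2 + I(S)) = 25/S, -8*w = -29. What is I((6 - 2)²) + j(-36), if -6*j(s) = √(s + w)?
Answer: -71/48 - I*√518/24 ≈ -1.4792 - 0.94832*I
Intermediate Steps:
w = 29/8 (w = -⅛*(-29) = 29/8 ≈ 3.6250)
j(s) = -√(29/8 + s)/6 (j(s) = -√(s + 29/8)/6 = -√(29/8 + s)/6)
I(S) = -2 + 25/(3*S) (I(S) = -2 + (25/S)/3 = -2 + 25/(3*S))
I((6 - 2)²) + j(-36) = (-2 + 25/(3*((6 - 2)²))) - √(58 + 16*(-36))/24 = (-2 + 25/(3*(4²))) - √(58 - 576)/24 = (-2 + (25/3)/16) - I*√518/24 = (-2 + (25/3)*(1/16)) - I*√518/24 = (-2 + 25/48) - I*√518/24 = -71/48 - I*√518/24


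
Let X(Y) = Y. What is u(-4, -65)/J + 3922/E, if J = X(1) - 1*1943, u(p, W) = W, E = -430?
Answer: -3794287/417530 ≈ -9.0875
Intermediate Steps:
J = -1942 (J = 1 - 1*1943 = 1 - 1943 = -1942)
u(-4, -65)/J + 3922/E = -65/(-1942) + 3922/(-430) = -65*(-1/1942) + 3922*(-1/430) = 65/1942 - 1961/215 = -3794287/417530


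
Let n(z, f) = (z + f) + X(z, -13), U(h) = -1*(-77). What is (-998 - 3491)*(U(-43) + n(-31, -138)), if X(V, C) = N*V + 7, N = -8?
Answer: -731707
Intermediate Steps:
X(V, C) = 7 - 8*V (X(V, C) = -8*V + 7 = 7 - 8*V)
U(h) = 77
n(z, f) = 7 + f - 7*z (n(z, f) = (z + f) + (7 - 8*z) = (f + z) + (7 - 8*z) = 7 + f - 7*z)
(-998 - 3491)*(U(-43) + n(-31, -138)) = (-998 - 3491)*(77 + (7 - 138 - 7*(-31))) = -4489*(77 + (7 - 138 + 217)) = -4489*(77 + 86) = -4489*163 = -731707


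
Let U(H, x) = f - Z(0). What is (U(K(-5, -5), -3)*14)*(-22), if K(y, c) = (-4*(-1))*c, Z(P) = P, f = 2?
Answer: -616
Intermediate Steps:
K(y, c) = 4*c
U(H, x) = 2 (U(H, x) = 2 - 1*0 = 2 + 0 = 2)
(U(K(-5, -5), -3)*14)*(-22) = (2*14)*(-22) = 28*(-22) = -616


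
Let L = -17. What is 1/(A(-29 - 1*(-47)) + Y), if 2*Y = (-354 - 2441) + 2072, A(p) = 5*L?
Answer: -2/893 ≈ -0.0022396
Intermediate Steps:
A(p) = -85 (A(p) = 5*(-17) = -85)
Y = -723/2 (Y = ((-354 - 2441) + 2072)/2 = (-2795 + 2072)/2 = (½)*(-723) = -723/2 ≈ -361.50)
1/(A(-29 - 1*(-47)) + Y) = 1/(-85 - 723/2) = 1/(-893/2) = -2/893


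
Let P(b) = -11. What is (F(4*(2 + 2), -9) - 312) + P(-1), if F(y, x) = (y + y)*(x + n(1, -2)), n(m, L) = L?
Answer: -675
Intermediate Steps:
F(y, x) = 2*y*(-2 + x) (F(y, x) = (y + y)*(x - 2) = (2*y)*(-2 + x) = 2*y*(-2 + x))
(F(4*(2 + 2), -9) - 312) + P(-1) = (2*(4*(2 + 2))*(-2 - 9) - 312) - 11 = (2*(4*4)*(-11) - 312) - 11 = (2*16*(-11) - 312) - 11 = (-352 - 312) - 11 = -664 - 11 = -675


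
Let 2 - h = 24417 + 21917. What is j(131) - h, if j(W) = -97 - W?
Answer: 46104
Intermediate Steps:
h = -46332 (h = 2 - (24417 + 21917) = 2 - 1*46334 = 2 - 46334 = -46332)
j(131) - h = (-97 - 1*131) - 1*(-46332) = (-97 - 131) + 46332 = -228 + 46332 = 46104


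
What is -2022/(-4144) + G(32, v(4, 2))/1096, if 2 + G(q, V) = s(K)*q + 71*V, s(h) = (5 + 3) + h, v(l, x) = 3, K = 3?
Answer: 71081/70966 ≈ 1.0016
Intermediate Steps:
s(h) = 8 + h
G(q, V) = -2 + 11*q + 71*V (G(q, V) = -2 + ((8 + 3)*q + 71*V) = -2 + (11*q + 71*V) = -2 + 11*q + 71*V)
-2022/(-4144) + G(32, v(4, 2))/1096 = -2022/(-4144) + (-2 + 11*32 + 71*3)/1096 = -2022*(-1/4144) + (-2 + 352 + 213)*(1/1096) = 1011/2072 + 563*(1/1096) = 1011/2072 + 563/1096 = 71081/70966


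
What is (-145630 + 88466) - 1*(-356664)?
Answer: 299500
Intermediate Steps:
(-145630 + 88466) - 1*(-356664) = -57164 + 356664 = 299500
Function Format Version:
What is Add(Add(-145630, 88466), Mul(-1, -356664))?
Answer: 299500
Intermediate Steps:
Add(Add(-145630, 88466), Mul(-1, -356664)) = Add(-57164, 356664) = 299500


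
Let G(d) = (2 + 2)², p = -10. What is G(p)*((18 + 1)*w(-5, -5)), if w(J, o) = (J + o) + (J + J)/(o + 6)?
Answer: -6080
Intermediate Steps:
w(J, o) = J + o + 2*J/(6 + o) (w(J, o) = (J + o) + (2*J)/(6 + o) = (J + o) + 2*J/(6 + o) = J + o + 2*J/(6 + o))
G(d) = 16 (G(d) = 4² = 16)
G(p)*((18 + 1)*w(-5, -5)) = 16*((18 + 1)*(((-5)² + 6*(-5) + 8*(-5) - 5*(-5))/(6 - 5))) = 16*(19*((25 - 30 - 40 + 25)/1)) = 16*(19*(1*(-20))) = 16*(19*(-20)) = 16*(-380) = -6080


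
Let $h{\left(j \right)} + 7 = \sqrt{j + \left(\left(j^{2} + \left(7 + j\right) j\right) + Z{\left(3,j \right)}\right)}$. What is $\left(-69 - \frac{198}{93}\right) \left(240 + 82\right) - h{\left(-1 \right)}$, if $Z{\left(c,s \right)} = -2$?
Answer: $- \frac{709793}{31} - 2 i \sqrt{2} \approx -22897.0 - 2.8284 i$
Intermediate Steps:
$h{\left(j \right)} = -7 + \sqrt{-2 + j + j^{2} + j \left(7 + j\right)}$ ($h{\left(j \right)} = -7 + \sqrt{j - \left(2 - j^{2} - \left(7 + j\right) j\right)} = -7 + \sqrt{j - \left(2 - j^{2} - j \left(7 + j\right)\right)} = -7 + \sqrt{j + \left(-2 + j^{2} + j \left(7 + j\right)\right)} = -7 + \sqrt{-2 + j + j^{2} + j \left(7 + j\right)}$)
$\left(-69 - \frac{198}{93}\right) \left(240 + 82\right) - h{\left(-1 \right)} = \left(-69 - \frac{198}{93}\right) \left(240 + 82\right) - \left(-7 + \sqrt{-2 + 2 \left(-1\right)^{2} + 8 \left(-1\right)}\right) = \left(-69 - \frac{66}{31}\right) 322 - \left(-7 + \sqrt{-2 + 2 \cdot 1 - 8}\right) = \left(-69 - \frac{66}{31}\right) 322 - \left(-7 + \sqrt{-2 + 2 - 8}\right) = \left(- \frac{2205}{31}\right) 322 - \left(-7 + \sqrt{-8}\right) = - \frac{710010}{31} - \left(-7 + 2 i \sqrt{2}\right) = - \frac{710010}{31} + \left(7 - 2 i \sqrt{2}\right) = - \frac{709793}{31} - 2 i \sqrt{2}$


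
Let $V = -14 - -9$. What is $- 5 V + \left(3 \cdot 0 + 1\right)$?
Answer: $26$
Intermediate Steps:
$V = -5$ ($V = -14 + 9 = -5$)
$- 5 V + \left(3 \cdot 0 + 1\right) = \left(-5\right) \left(-5\right) + \left(3 \cdot 0 + 1\right) = 25 + \left(0 + 1\right) = 25 + 1 = 26$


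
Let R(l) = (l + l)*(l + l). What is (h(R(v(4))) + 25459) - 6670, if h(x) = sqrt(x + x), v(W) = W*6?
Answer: 18789 + 48*sqrt(2) ≈ 18857.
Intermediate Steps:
v(W) = 6*W
R(l) = 4*l**2 (R(l) = (2*l)*(2*l) = 4*l**2)
h(x) = sqrt(2)*sqrt(x) (h(x) = sqrt(2*x) = sqrt(2)*sqrt(x))
(h(R(v(4))) + 25459) - 6670 = (sqrt(2)*sqrt(4*(6*4)**2) + 25459) - 6670 = (sqrt(2)*sqrt(4*24**2) + 25459) - 6670 = (sqrt(2)*sqrt(4*576) + 25459) - 6670 = (sqrt(2)*sqrt(2304) + 25459) - 6670 = (sqrt(2)*48 + 25459) - 6670 = (48*sqrt(2) + 25459) - 6670 = (25459 + 48*sqrt(2)) - 6670 = 18789 + 48*sqrt(2)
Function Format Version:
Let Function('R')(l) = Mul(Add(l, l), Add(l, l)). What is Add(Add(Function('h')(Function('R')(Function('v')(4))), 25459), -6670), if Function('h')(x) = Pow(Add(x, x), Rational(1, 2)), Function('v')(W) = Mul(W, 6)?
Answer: Add(18789, Mul(48, Pow(2, Rational(1, 2)))) ≈ 18857.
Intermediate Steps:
Function('v')(W) = Mul(6, W)
Function('R')(l) = Mul(4, Pow(l, 2)) (Function('R')(l) = Mul(Mul(2, l), Mul(2, l)) = Mul(4, Pow(l, 2)))
Function('h')(x) = Mul(Pow(2, Rational(1, 2)), Pow(x, Rational(1, 2))) (Function('h')(x) = Pow(Mul(2, x), Rational(1, 2)) = Mul(Pow(2, Rational(1, 2)), Pow(x, Rational(1, 2))))
Add(Add(Function('h')(Function('R')(Function('v')(4))), 25459), -6670) = Add(Add(Mul(Pow(2, Rational(1, 2)), Pow(Mul(4, Pow(Mul(6, 4), 2)), Rational(1, 2))), 25459), -6670) = Add(Add(Mul(Pow(2, Rational(1, 2)), Pow(Mul(4, Pow(24, 2)), Rational(1, 2))), 25459), -6670) = Add(Add(Mul(Pow(2, Rational(1, 2)), Pow(Mul(4, 576), Rational(1, 2))), 25459), -6670) = Add(Add(Mul(Pow(2, Rational(1, 2)), Pow(2304, Rational(1, 2))), 25459), -6670) = Add(Add(Mul(Pow(2, Rational(1, 2)), 48), 25459), -6670) = Add(Add(Mul(48, Pow(2, Rational(1, 2))), 25459), -6670) = Add(Add(25459, Mul(48, Pow(2, Rational(1, 2)))), -6670) = Add(18789, Mul(48, Pow(2, Rational(1, 2))))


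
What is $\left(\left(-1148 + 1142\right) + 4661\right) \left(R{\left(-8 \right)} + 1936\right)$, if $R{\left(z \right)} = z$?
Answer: $8974840$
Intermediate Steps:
$\left(\left(-1148 + 1142\right) + 4661\right) \left(R{\left(-8 \right)} + 1936\right) = \left(\left(-1148 + 1142\right) + 4661\right) \left(-8 + 1936\right) = \left(-6 + 4661\right) 1928 = 4655 \cdot 1928 = 8974840$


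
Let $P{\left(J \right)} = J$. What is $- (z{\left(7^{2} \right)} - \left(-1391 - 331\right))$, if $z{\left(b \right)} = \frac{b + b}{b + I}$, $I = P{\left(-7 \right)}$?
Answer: $- \frac{5173}{3} \approx -1724.3$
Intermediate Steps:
$I = -7$
$z{\left(b \right)} = \frac{2 b}{-7 + b}$ ($z{\left(b \right)} = \frac{b + b}{b - 7} = \frac{2 b}{-7 + b}$)
$- (z{\left(7^{2} \right)} - \left(-1391 - 331\right)) = - (\frac{2 \cdot 7^{2}}{-7 + 7^{2}} - \left(-1391 - 331\right)) = - (2 \cdot 49 \frac{1}{-7 + 49} - -1722) = - (2 \cdot 49 \cdot \frac{1}{42} + 1722) = - (\frac{7}{3} + 1722) = \left(-1\right) \frac{5173}{3} = - \frac{5173}{3}$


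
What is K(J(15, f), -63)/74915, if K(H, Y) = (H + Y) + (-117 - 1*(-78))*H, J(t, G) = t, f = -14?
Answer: -633/74915 ≈ -0.0084496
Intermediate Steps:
K(H, Y) = Y - 38*H (K(H, Y) = (H + Y) + (-117 + 78)*H = (H + Y) - 39*H = Y - 38*H)
K(J(15, f), -63)/74915 = (-63 - 38*15)/74915 = (-63 - 570)*(1/74915) = -633*1/74915 = -633/74915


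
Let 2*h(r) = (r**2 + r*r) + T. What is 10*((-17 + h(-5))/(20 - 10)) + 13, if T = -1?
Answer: 41/2 ≈ 20.500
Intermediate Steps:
h(r) = -1/2 + r**2 (h(r) = ((r**2 + r*r) - 1)/2 = ((r**2 + r**2) - 1)/2 = (2*r**2 - 1)/2 = (-1 + 2*r**2)/2 = -1/2 + r**2)
10*((-17 + h(-5))/(20 - 10)) + 13 = 10*((-17 + (-1/2 + (-5)**2))/(20 - 10)) + 13 = 10*((-17 + (-1/2 + 25))/10) + 13 = 10*((-17 + 49/2)*(1/10)) + 13 = 10*((15/2)*(1/10)) + 13 = 10*(3/4) + 13 = 15/2 + 13 = 41/2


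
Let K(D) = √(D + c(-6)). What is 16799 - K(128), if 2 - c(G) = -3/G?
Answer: 16799 - √518/2 ≈ 16788.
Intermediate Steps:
c(G) = 2 + 3/G (c(G) = 2 - (-3)/G = 2 + 3/G)
K(D) = √(3/2 + D) (K(D) = √(D + (2 + 3/(-6))) = √(D + (2 + 3*(-⅙))) = √(D + (2 - ½)) = √(D + 3/2) = √(3/2 + D))
16799 - K(128) = 16799 - √(6 + 4*128)/2 = 16799 - √(6 + 512)/2 = 16799 - √518/2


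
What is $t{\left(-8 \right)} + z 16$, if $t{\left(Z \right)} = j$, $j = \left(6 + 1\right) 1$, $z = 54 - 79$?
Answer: $-393$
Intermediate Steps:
$z = -25$ ($z = 54 - 79 = -25$)
$j = 7$ ($j = 7 \cdot 1 = 7$)
$t{\left(Z \right)} = 7$
$t{\left(-8 \right)} + z 16 = 7 - 400 = -393$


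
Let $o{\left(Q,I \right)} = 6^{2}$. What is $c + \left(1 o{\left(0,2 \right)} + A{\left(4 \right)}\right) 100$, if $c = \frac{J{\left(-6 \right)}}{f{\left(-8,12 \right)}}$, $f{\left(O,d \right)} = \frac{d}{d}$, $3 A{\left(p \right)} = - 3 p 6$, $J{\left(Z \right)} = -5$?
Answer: $1195$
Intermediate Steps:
$o{\left(Q,I \right)} = 36$
$A{\left(p \right)} = - 6 p$ ($A{\left(p \right)} = \frac{- 3 p 6}{3} = \frac{\left(-18\right) p}{3} = - 6 p$)
$f{\left(O,d \right)} = 1$
$c = -5$ ($c = - \frac{5}{1} = \left(-5\right) 1 = -5$)
$c + \left(1 o{\left(0,2 \right)} + A{\left(4 \right)}\right) 100 = -5 + \left(1 \cdot 36 - 24\right) 100 = -5 + \left(36 - 24\right) 100 = -5 + 12 \cdot 100 = -5 + 1200 = 1195$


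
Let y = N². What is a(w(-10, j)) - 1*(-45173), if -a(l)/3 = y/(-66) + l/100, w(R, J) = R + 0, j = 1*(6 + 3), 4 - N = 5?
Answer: 2484534/55 ≈ 45173.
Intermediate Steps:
N = -1 (N = 4 - 1*5 = 4 - 5 = -1)
j = 9 (j = 1*9 = 9)
w(R, J) = R
y = 1 (y = (-1)² = 1)
a(l) = 1/22 - 3*l/100 (a(l) = -3*(1/(-66) + l/100) = -3*(1*(-1/66) + l*(1/100)) = -3*(-1/66 + l/100) = 1/22 - 3*l/100)
a(w(-10, j)) - 1*(-45173) = (1/22 - 3/100*(-10)) - 1*(-45173) = (1/22 + 3/10) + 45173 = 19/55 + 45173 = 2484534/55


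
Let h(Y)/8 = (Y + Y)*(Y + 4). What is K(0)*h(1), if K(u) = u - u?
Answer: 0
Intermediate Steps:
K(u) = 0
h(Y) = 16*Y*(4 + Y) (h(Y) = 8*((Y + Y)*(Y + 4)) = 8*((2*Y)*(4 + Y)) = 8*(2*Y*(4 + Y)) = 16*Y*(4 + Y))
K(0)*h(1) = 0*(16*1*(4 + 1)) = 0*(16*1*5) = 0*80 = 0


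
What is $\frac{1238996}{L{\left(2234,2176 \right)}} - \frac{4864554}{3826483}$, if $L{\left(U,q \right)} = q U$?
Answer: $- \frac{4726623735217}{4650309483968} \approx -1.0164$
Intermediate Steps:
$L{\left(U,q \right)} = U q$
$\frac{1238996}{L{\left(2234,2176 \right)}} - \frac{4864554}{3826483} = \frac{1238996}{2234 \cdot 2176} - \frac{4864554}{3826483} = \frac{1238996}{4861184} - \frac{4864554}{3826483} = 1238996 \cdot \frac{1}{4861184} - \frac{4864554}{3826483} = \frac{309749}{1215296} - \frac{4864554}{3826483} = - \frac{4726623735217}{4650309483968}$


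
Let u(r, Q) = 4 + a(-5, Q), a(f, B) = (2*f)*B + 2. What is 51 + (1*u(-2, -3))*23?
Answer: 879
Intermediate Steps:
a(f, B) = 2 + 2*B*f (a(f, B) = 2*B*f + 2 = 2 + 2*B*f)
u(r, Q) = 6 - 10*Q (u(r, Q) = 4 + (2 + 2*Q*(-5)) = 4 + (2 - 10*Q) = 6 - 10*Q)
51 + (1*u(-2, -3))*23 = 51 + (1*(6 - 10*(-3)))*23 = 51 + (1*(6 + 30))*23 = 51 + (1*36)*23 = 51 + 36*23 = 51 + 828 = 879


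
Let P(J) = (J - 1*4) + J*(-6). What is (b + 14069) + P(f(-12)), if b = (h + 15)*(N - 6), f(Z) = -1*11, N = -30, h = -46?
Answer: 15236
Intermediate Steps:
f(Z) = -11
b = 1116 (b = (-46 + 15)*(-30 - 6) = -31*(-36) = 1116)
P(J) = -4 - 5*J (P(J) = (J - 4) - 6*J = (-4 + J) - 6*J = -4 - 5*J)
(b + 14069) + P(f(-12)) = (1116 + 14069) + (-4 - 5*(-11)) = 15185 + (-4 + 55) = 15185 + 51 = 15236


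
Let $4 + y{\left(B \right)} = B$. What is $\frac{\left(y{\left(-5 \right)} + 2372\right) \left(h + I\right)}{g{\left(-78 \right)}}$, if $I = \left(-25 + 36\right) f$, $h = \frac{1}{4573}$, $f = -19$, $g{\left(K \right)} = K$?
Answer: $\frac{66425042}{10491} \approx 6331.6$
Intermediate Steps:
$y{\left(B \right)} = -4 + B$
$h = \frac{1}{4573} \approx 0.00021867$
$I = -209$ ($I = \left(-25 + 36\right) \left(-19\right) = 11 \left(-19\right) = -209$)
$\frac{\left(y{\left(-5 \right)} + 2372\right) \left(h + I\right)}{g{\left(-78 \right)}} = \frac{\left(\left(-4 - 5\right) + 2372\right) \left(\frac{1}{4573} - 209\right)}{-78} = \left(-9 + 2372\right) \left(- \frac{955756}{4573}\right) \left(- \frac{1}{78}\right) = 2363 \left(- \frac{955756}{4573}\right) \left(- \frac{1}{78}\right) = \left(- \frac{132850084}{269}\right) \left(- \frac{1}{78}\right) = \frac{66425042}{10491}$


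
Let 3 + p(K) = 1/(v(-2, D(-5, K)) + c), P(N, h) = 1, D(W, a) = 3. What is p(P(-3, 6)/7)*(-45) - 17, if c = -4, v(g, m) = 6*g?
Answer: 1933/16 ≈ 120.81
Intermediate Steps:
p(K) = -49/16 (p(K) = -3 + 1/(6*(-2) - 4) = -3 + 1/(-12 - 4) = -3 + 1/(-16) = -3 - 1/16 = -49/16)
p(P(-3, 6)/7)*(-45) - 17 = -49/16*(-45) - 17 = 2205/16 - 17 = 1933/16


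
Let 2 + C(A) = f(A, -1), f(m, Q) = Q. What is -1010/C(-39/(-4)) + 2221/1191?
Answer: 134397/397 ≈ 338.53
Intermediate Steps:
C(A) = -3 (C(A) = -2 - 1 = -3)
-1010/C(-39/(-4)) + 2221/1191 = -1010/(-3) + 2221/1191 = -1010*(-⅓) + 2221*(1/1191) = 1010/3 + 2221/1191 = 134397/397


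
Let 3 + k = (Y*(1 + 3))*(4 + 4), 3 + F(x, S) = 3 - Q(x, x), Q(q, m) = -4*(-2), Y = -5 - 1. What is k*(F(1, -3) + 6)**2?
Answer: -780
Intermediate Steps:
Y = -6
Q(q, m) = 8
F(x, S) = -8 (F(x, S) = -3 + (3 - 1*8) = -3 + (3 - 8) = -3 - 5 = -8)
k = -195 (k = -3 + (-6*(1 + 3))*(4 + 4) = -3 - 6*4*8 = -3 - 24*8 = -3 - 192 = -195)
k*(F(1, -3) + 6)**2 = -195*(-8 + 6)**2 = -195*(-2)**2 = -195*4 = -780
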